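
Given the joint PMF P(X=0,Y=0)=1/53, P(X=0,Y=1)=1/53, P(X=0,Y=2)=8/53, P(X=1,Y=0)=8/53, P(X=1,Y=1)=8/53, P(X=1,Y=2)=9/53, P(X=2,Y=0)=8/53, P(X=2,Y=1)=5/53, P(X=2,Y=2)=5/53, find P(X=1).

P(X=1) = P(X=1,Y=0) + P(X=1,Y=1) + P(X=1,Y=2)
= 8/53 + 8/53 + 9/53
= 25/53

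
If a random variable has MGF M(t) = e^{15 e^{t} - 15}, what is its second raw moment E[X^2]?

To find E[X^2], compute M^(2)(0):
M^(1)(t) = 15 e^{t} e^{15 e^{t} - 15}
M^(2)(t) = 225 e^{2 t} e^{15 e^{t} - 15} + 15 e^{t} e^{15 e^{t} - 15}
M^(2)(0) = 240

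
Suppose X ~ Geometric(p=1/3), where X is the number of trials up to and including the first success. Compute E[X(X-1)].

E[X(X-1)] = E[X² - X] = E[X²] - E[X]
E[X] = 3
E[X²] = Var(X) + (E[X])² = 6 + (3)² = 15
E[X(X-1)] = 15 - 3 = 12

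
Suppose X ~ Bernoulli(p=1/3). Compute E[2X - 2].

For X ~ Bernoulli(p=1/3):
E[X] = \frac{1}{3}
E[2X - 2] = 2 × E[X] - 2 = - \frac{4}{3}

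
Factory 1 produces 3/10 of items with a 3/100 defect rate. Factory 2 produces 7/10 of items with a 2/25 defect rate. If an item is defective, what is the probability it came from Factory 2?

Using Bayes' theorem:
P(F1) = 3/10, P(D|F1) = 3/100
P(F2) = 7/10, P(D|F2) = 2/25
P(D) = P(D|F1)P(F1) + P(D|F2)P(F2)
     = \frac{13}{200}
P(F2|D) = P(D|F2)P(F2) / P(D)
= \frac{56}{65}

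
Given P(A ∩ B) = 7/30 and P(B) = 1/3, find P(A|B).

P(A|B) = P(A ∩ B) / P(B)
= (7/30) / (1/3)
= 7/10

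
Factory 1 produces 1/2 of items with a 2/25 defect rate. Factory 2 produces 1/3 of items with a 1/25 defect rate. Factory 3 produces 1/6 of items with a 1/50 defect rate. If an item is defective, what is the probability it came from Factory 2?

Using Bayes' theorem:
P(F1) = 1/2, P(D|F1) = 2/25
P(F2) = 1/3, P(D|F2) = 1/25
P(F3) = 1/6, P(D|F3) = 1/50
P(D) = P(D|F1)P(F1) + P(D|F2)P(F2) + P(D|F3)P(F3)
     = \frac{17}{300}
P(F2|D) = P(D|F2)P(F2) / P(D)
= \frac{4}{17}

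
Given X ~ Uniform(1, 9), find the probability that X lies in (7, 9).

P(7 < X < 9) = ∫_{7}^{9} f(x) dx
where f(x) = \frac{1}{8}
= \frac{1}{4}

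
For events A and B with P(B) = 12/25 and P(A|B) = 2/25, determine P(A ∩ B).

By definition, P(A|B) = P(A ∩ B) / P(B)
So P(A ∩ B) = P(A|B) × P(B)
= 2/25 × 12/25
= 24/625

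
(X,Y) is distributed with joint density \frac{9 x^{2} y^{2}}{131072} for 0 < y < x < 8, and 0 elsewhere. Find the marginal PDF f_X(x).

f_X(x) = ∫_0^x \frac{9 x^{2} y^{2}}{131072} dy = \frac{3 x^{5}}{131072}
for 0 < x < 8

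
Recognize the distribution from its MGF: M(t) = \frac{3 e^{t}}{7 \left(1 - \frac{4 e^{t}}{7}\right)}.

The MGF M(t) = \frac{3 e^{t}}{7 \left(1 - \frac{4 e^{t}}{7}\right)} is the standard form for the Geometric distribution.
Comparing with the known MGF formula identifies: Geometric(p=3/7), X = trial number of first success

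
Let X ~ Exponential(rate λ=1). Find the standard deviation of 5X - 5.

For X ~ Exponential(rate λ=1):
Var(X) = 1
SD(X) = √(Var(X)) = √(1) = 1
SD(5X - 5) = |5| × SD(X) = 5 × 1 = 5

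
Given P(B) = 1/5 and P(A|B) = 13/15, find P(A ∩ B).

By definition, P(A|B) = P(A ∩ B) / P(B)
So P(A ∩ B) = P(A|B) × P(B)
= 13/15 × 1/5
= 13/75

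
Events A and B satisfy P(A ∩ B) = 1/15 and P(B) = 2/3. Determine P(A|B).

P(A|B) = P(A ∩ B) / P(B)
= (1/15) / (2/3)
= 1/10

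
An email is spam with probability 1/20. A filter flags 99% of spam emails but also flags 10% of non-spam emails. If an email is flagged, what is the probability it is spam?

Let D = the rare event, + = positive/flagged.
P(D) = 1/20
P(+|D) = 99/100
P(+|D') = 10/100 = 1/10
P(+) = P(+|D)P(D) + P(+|D')P(D')
     = \frac{99}{100} × \frac{1}{20} + \frac{1}{10} × \frac{19}{20}
     = \frac{289}{2000}
P(D|+) = P(+|D)P(D)/P(+) = \frac{99}{289}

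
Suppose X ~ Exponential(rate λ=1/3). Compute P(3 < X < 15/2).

P(3 < X < 15/2) = ∫_{3}^{15/2} f(x) dx
where f(x) = \frac{e^{- \frac{x}{3}}}{3}
= - \frac{1}{e^{\frac{5}{2}}} + e^{-1}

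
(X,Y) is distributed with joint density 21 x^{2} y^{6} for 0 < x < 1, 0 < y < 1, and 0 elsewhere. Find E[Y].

E[Y] = ∫_0^1 ∫_0^1 y × f(x,y) dx dy
= \frac{7}{8}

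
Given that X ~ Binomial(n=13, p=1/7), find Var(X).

For X ~ Binomial(n=13, p=1/7):
Var(X) = \frac{78}{49}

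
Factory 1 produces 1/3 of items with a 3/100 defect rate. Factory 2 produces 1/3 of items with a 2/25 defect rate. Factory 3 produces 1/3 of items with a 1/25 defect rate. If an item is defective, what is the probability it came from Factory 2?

Using Bayes' theorem:
P(F1) = 1/3, P(D|F1) = 3/100
P(F2) = 1/3, P(D|F2) = 2/25
P(F3) = 1/3, P(D|F3) = 1/25
P(D) = P(D|F1)P(F1) + P(D|F2)P(F2) + P(D|F3)P(F3)
     = \frac{1}{20}
P(F2|D) = P(D|F2)P(F2) / P(D)
= \frac{8}{15}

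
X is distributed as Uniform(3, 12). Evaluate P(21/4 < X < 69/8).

P(21/4 < X < 69/8) = ∫_{21/4}^{69/8} f(x) dx
where f(x) = \frac{1}{9}
= \frac{3}{8}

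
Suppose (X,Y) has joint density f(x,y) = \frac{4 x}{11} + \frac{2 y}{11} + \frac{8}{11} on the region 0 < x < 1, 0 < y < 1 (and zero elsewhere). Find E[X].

E[X] = ∫_0^1 ∫_0^1 x × f(x,y) dy dx
= ∫_0^1 ∫_0^1 x × (\frac{4 x}{11} + \frac{2 y}{11} + \frac{8}{11}) dy dx
= \frac{35}{66}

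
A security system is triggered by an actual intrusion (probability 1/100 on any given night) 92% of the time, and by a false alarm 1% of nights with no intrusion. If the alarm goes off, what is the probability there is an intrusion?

Let D = the rare event, + = positive/flagged.
P(D) = 1/100
P(+|D) = 92/100 = 23/25
P(+|D') = 1/100
P(+) = P(+|D)P(D) + P(+|D')P(D')
     = \frac{23}{25} × \frac{1}{100} + \frac{1}{100} × \frac{99}{100}
     = \frac{191}{10000}
P(D|+) = P(+|D)P(D)/P(+) = \frac{92}{191}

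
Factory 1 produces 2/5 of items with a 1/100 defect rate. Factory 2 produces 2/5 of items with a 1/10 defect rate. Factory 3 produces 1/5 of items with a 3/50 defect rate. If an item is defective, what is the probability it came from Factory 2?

Using Bayes' theorem:
P(F1) = 2/5, P(D|F1) = 1/100
P(F2) = 2/5, P(D|F2) = 1/10
P(F3) = 1/5, P(D|F3) = 3/50
P(D) = P(D|F1)P(F1) + P(D|F2)P(F2) + P(D|F3)P(F3)
     = \frac{7}{125}
P(F2|D) = P(D|F2)P(F2) / P(D)
= \frac{5}{7}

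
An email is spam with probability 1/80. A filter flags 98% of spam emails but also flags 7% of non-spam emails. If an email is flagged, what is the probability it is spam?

Let D = the rare event, + = positive/flagged.
P(D) = 1/80
P(+|D) = 98/100 = 49/50
P(+|D') = 7/100
P(+) = P(+|D)P(D) + P(+|D')P(D')
     = \frac{49}{50} × \frac{1}{80} + \frac{7}{100} × \frac{79}{80}
     = \frac{651}{8000}
P(D|+) = P(+|D)P(D)/P(+) = \frac{14}{93}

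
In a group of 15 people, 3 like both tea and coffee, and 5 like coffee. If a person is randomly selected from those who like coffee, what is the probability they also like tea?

P(A ∩ B) = 3/15 = 1/5
P(B) = 5/15 = 1/3
P(A|B) = P(A ∩ B) / P(B) = (1/5) / (1/3) = 3/5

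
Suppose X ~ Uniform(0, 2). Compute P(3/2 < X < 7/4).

P(3/2 < X < 7/4) = ∫_{3/2}^{7/4} f(x) dx
where f(x) = \frac{1}{2}
= \frac{1}{8}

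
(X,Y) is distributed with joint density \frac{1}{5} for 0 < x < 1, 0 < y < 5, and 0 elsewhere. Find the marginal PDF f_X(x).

f_X(x) = ∫_0^5 f(x,y) dy
= ∫_0^5 \frac{1}{5} dy
= 1 for 0 < x < 1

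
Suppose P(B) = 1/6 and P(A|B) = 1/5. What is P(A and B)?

By definition, P(A|B) = P(A ∩ B) / P(B)
So P(A ∩ B) = P(A|B) × P(B)
= 1/5 × 1/6
= 1/30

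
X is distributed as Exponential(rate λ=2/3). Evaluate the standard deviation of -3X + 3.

For X ~ Exponential(rate λ=2/3):
Var(X) = \frac{9}{4}
SD(X) = √(Var(X)) = √(\frac{9}{4}) = \frac{3}{2}
SD(-3X + 3) = |-3| × SD(X) = 3 × \frac{3}{2} = \frac{9}{2}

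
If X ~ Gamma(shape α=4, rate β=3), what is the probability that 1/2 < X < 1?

P(1/2 < X < 1) = ∫_{1/2}^{1} f(x) dx
where f(x) = \frac{27 x^{3} e^{- 3 x}}{2}
= - \frac{13}{e^{3}} + \frac{67}{16 e^{\frac{3}{2}}}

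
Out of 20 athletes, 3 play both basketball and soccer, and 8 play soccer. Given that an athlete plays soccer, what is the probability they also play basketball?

P(A ∩ B) = 3/20
P(B) = 8/20 = 2/5
P(A|B) = P(A ∩ B) / P(B) = (3/20) / (2/5) = 3/8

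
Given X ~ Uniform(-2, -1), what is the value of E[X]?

For X ~ Uniform(-2, -1), the expected value is:
E[X] = - \frac{3}{2}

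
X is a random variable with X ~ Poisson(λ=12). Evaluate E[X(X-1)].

E[X(X-1)] = E[X² - X] = E[X²] - E[X]
E[X] = 12
E[X²] = Var(X) + (E[X])² = 12 + (12)² = 156
E[X(X-1)] = 156 - 12 = 144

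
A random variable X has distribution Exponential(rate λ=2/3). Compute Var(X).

For X ~ Exponential(rate λ=2/3):
Var(X) = \frac{9}{4}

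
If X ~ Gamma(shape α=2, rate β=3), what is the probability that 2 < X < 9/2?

P(2 < X < 9/2) = ∫_{2}^{9/2} f(x) dx
where f(x) = 9 x e^{- 3 x}
= - \frac{29}{2 e^{\frac{27}{2}}} + \frac{7}{e^{6}}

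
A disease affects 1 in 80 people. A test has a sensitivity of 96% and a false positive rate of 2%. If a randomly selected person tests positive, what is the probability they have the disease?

Let D = the rare event, + = positive/flagged.
P(D) = 1/80
P(+|D) = 96/100 = 24/25
P(+|D') = 2/100 = 1/50
P(+) = P(+|D)P(D) + P(+|D')P(D')
     = \frac{24}{25} × \frac{1}{80} + \frac{1}{50} × \frac{79}{80}
     = \frac{127}{4000}
P(D|+) = P(+|D)P(D)/P(+) = \frac{48}{127}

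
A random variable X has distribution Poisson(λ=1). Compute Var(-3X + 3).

For X ~ Poisson(λ=1):
Var(X) = 1
Var(-3X + 3) = (-3)² × Var(X) = 9 × 1 = 9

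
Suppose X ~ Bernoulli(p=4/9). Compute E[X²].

Using the identity E[X²] = Var(X) + (E[X])²:
E[X] = \frac{4}{9}
Var(X) = \frac{20}{81}
E[X²] = \frac{20}{81} + (\frac{4}{9})²
= \frac{4}{9}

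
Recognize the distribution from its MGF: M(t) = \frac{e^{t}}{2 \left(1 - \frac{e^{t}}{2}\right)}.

The MGF M(t) = \frac{e^{t}}{2 \left(1 - \frac{e^{t}}{2}\right)} is the standard form for the Geometric distribution.
Comparing with the known MGF formula identifies: Geometric(p=1/2), X = trial number of first success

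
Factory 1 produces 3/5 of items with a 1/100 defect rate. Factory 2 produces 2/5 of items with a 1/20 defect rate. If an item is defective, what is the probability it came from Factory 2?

Using Bayes' theorem:
P(F1) = 3/5, P(D|F1) = 1/100
P(F2) = 2/5, P(D|F2) = 1/20
P(D) = P(D|F1)P(F1) + P(D|F2)P(F2)
     = \frac{13}{500}
P(F2|D) = P(D|F2)P(F2) / P(D)
= \frac{10}{13}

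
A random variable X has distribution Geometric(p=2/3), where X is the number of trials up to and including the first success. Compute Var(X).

For X ~ Geometric(p=2/3), where X is the number of trials up to and including the first success:
Var(X) = \frac{3}{4}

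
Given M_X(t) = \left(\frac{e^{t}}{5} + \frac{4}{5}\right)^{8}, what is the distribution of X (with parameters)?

The MGF M(t) = \left(\frac{e^{t}}{5} + \frac{4}{5}\right)^{8} is the standard form for the Binomial distribution.
Comparing with the known MGF formula identifies: Binomial(n=8, p=1/5)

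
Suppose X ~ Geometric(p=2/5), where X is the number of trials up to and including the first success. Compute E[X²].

Using the identity E[X²] = Var(X) + (E[X])²:
E[X] = \frac{5}{2}
Var(X) = \frac{15}{4}
E[X²] = \frac{15}{4} + (\frac{5}{2})²
= 10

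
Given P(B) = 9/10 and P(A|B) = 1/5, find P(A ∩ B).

By definition, P(A|B) = P(A ∩ B) / P(B)
So P(A ∩ B) = P(A|B) × P(B)
= 1/5 × 9/10
= 9/50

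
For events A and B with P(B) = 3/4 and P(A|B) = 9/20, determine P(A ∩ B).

By definition, P(A|B) = P(A ∩ B) / P(B)
So P(A ∩ B) = P(A|B) × P(B)
= 9/20 × 3/4
= 27/80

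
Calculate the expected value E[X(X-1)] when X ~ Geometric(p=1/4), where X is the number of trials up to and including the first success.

E[X(X-1)] = E[X² - X] = E[X²] - E[X]
E[X] = 4
E[X²] = Var(X) + (E[X])² = 12 + (4)² = 28
E[X(X-1)] = 28 - 4 = 24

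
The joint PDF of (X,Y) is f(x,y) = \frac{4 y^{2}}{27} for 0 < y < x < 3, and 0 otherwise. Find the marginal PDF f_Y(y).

f_Y(y) = ∫_y^3 \frac{4 y^{2}}{27} dx = \frac{4 y^{2} \left(3 - y\right)}{27}
for 0 < y < 3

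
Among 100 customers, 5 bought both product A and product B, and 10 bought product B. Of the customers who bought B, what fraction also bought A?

P(A ∩ B) = 5/100 = 1/20
P(B) = 10/100 = 1/10
P(A|B) = P(A ∩ B) / P(B) = (1/20) / (1/10) = 1/2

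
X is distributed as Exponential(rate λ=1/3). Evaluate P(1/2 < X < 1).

P(1/2 < X < 1) = ∫_{1/2}^{1} f(x) dx
where f(x) = \frac{e^{- \frac{x}{3}}}{3}
= - \frac{1}{e^{\frac{1}{3}}} + e^{- \frac{1}{6}}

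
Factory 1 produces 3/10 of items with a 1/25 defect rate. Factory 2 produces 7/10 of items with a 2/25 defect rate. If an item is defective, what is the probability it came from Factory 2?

Using Bayes' theorem:
P(F1) = 3/10, P(D|F1) = 1/25
P(F2) = 7/10, P(D|F2) = 2/25
P(D) = P(D|F1)P(F1) + P(D|F2)P(F2)
     = \frac{17}{250}
P(F2|D) = P(D|F2)P(F2) / P(D)
= \frac{14}{17}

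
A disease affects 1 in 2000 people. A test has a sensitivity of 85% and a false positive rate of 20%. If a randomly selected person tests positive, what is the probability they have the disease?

Let D = the rare event, + = positive/flagged.
P(D) = 1/2000
P(+|D) = 85/100 = 17/20
P(+|D') = 20/100 = 1/5
P(+) = P(+|D)P(D) + P(+|D')P(D')
     = \frac{17}{20} × \frac{1}{2000} + \frac{1}{5} × \frac{1999}{2000}
     = \frac{8013}{40000}
P(D|+) = P(+|D)P(D)/P(+) = \frac{17}{8013}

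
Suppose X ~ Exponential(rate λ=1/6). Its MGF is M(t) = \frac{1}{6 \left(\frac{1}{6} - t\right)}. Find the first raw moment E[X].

To find E[X], compute M^(1)(0):
M^(1)(t) = \frac{1}{6 \left(\frac{1}{6} - t\right)^{2}}
M^(1)(0) = 6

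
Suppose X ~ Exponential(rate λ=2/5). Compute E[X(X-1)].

E[X(X-1)] = E[X² - X] = E[X²] - E[X]
E[X] = \frac{5}{2}
E[X²] = Var(X) + (E[X])² = \frac{25}{4} + (\frac{5}{2})² = \frac{25}{2}
E[X(X-1)] = \frac{25}{2} - \frac{5}{2} = 10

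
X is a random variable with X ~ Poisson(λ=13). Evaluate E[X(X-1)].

E[X(X-1)] = E[X² - X] = E[X²] - E[X]
E[X] = 13
E[X²] = Var(X) + (E[X])² = 13 + (13)² = 182
E[X(X-1)] = 182 - 13 = 169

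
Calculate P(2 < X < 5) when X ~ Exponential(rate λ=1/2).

P(2 < X < 5) = ∫_{2}^{5} f(x) dx
where f(x) = \frac{e^{- \frac{x}{2}}}{2}
= - \frac{1}{e^{\frac{5}{2}}} + e^{-1}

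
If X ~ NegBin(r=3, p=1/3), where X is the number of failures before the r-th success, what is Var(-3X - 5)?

For X ~ NegBin(r=3, p=1/3), where X is the number of failures before the r-th success:
Var(X) = 18
Var(-3X - 5) = (-3)² × Var(X) = 9 × 18 = 162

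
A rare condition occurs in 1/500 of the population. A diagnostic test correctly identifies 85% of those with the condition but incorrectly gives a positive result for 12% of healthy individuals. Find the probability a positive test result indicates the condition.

Let D = the rare event, + = positive/flagged.
P(D) = 1/500
P(+|D) = 85/100 = 17/20
P(+|D') = 12/100 = 3/25
P(+) = P(+|D)P(D) + P(+|D')P(D')
     = \frac{17}{20} × \frac{1}{500} + \frac{3}{25} × \frac{499}{500}
     = \frac{6073}{50000}
P(D|+) = P(+|D)P(D)/P(+) = \frac{85}{6073}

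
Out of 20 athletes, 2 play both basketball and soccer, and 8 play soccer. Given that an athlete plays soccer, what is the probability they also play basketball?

P(A ∩ B) = 2/20 = 1/10
P(B) = 8/20 = 2/5
P(A|B) = P(A ∩ B) / P(B) = (1/10) / (2/5) = 1/4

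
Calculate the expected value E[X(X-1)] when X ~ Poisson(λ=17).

E[X(X-1)] = E[X² - X] = E[X²] - E[X]
E[X] = 17
E[X²] = Var(X) + (E[X])² = 17 + (17)² = 306
E[X(X-1)] = 306 - 17 = 289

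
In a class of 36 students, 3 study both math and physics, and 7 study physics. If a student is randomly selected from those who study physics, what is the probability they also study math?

P(A ∩ B) = 3/36 = 1/12
P(B) = 7/36
P(A|B) = P(A ∩ B) / P(B) = (1/12) / (7/36) = 3/7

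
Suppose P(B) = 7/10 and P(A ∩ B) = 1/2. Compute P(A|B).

P(A|B) = P(A ∩ B) / P(B)
= (1/2) / (7/10)
= 5/7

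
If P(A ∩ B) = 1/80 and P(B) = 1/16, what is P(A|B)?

P(A|B) = P(A ∩ B) / P(B)
= (1/80) / (1/16)
= 1/5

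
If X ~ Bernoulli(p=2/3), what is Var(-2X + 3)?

For X ~ Bernoulli(p=2/3):
Var(X) = \frac{2}{9}
Var(-2X + 3) = (-2)² × Var(X) = 4 × \frac{2}{9} = \frac{8}{9}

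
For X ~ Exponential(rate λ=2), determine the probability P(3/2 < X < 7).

P(3/2 < X < 7) = ∫_{3/2}^{7} f(x) dx
where f(x) = 2 e^{- 2 x}
= - \frac{1 - e^{11}}{e^{14}}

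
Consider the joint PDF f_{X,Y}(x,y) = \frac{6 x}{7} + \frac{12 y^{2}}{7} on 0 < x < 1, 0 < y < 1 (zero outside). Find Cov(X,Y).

E[XY] = ∫∫ xy × f(x,y) dx dy = \frac{5}{14}
E[X] = \frac{4}{7}
E[Y] = \frac{9}{14}
Cov(X,Y) = E[XY] - E[X]E[Y] = - \frac{1}{98}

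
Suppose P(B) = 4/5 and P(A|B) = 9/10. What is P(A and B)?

By definition, P(A|B) = P(A ∩ B) / P(B)
So P(A ∩ B) = P(A|B) × P(B)
= 9/10 × 4/5
= 18/25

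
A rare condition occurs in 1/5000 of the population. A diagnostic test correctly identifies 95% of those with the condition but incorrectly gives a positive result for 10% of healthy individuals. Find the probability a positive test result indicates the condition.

Let D = the rare event, + = positive/flagged.
P(D) = 1/5000
P(+|D) = 95/100 = 19/20
P(+|D') = 10/100 = 1/10
P(+) = P(+|D)P(D) + P(+|D')P(D')
     = \frac{19}{20} × \frac{1}{5000} + \frac{1}{10} × \frac{4999}{5000}
     = \frac{10017}{100000}
P(D|+) = P(+|D)P(D)/P(+) = \frac{19}{10017}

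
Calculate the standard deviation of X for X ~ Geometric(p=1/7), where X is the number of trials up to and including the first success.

For X ~ Geometric(p=1/7), where X is the number of trials up to and including the first success:
Var(X) = 42
SD(X) = √(Var(X)) = √(42) = \sqrt{42}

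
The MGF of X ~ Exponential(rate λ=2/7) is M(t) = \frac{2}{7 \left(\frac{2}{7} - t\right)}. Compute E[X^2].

To find E[X^2], compute M^(2)(0):
M^(1)(t) = \frac{2}{7 \left(\frac{2}{7} - t\right)^{2}}
M^(2)(t) = \frac{4}{7 \left(\frac{2}{7} - t\right)^{3}}
M^(2)(0) = \frac{49}{2}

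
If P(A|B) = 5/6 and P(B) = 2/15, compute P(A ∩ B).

By definition, P(A|B) = P(A ∩ B) / P(B)
So P(A ∩ B) = P(A|B) × P(B)
= 5/6 × 2/15
= 1/9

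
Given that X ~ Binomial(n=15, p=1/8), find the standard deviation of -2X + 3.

For X ~ Binomial(n=15, p=1/8):
Var(X) = \frac{105}{64}
SD(X) = √(Var(X)) = √(\frac{105}{64}) = \frac{\sqrt{105}}{8}
SD(-2X + 3) = |-2| × SD(X) = 2 × \frac{\sqrt{105}}{8} = \frac{\sqrt{105}}{4}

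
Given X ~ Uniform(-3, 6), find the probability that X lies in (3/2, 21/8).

P(3/2 < X < 21/8) = ∫_{3/2}^{21/8} f(x) dx
where f(x) = \frac{1}{9}
= \frac{1}{8}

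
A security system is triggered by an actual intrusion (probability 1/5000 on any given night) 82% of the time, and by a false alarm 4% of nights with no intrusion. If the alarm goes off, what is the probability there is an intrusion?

Let D = the rare event, + = positive/flagged.
P(D) = 1/5000
P(+|D) = 82/100 = 41/50
P(+|D') = 4/100 = 1/25
P(+) = P(+|D)P(D) + P(+|D')P(D')
     = \frac{41}{50} × \frac{1}{5000} + \frac{1}{25} × \frac{4999}{5000}
     = \frac{10039}{250000}
P(D|+) = P(+|D)P(D)/P(+) = \frac{41}{10039}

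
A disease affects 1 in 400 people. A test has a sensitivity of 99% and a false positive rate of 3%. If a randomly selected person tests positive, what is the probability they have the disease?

Let D = the rare event, + = positive/flagged.
P(D) = 1/400
P(+|D) = 99/100
P(+|D') = 3/100
P(+) = P(+|D)P(D) + P(+|D')P(D')
     = \frac{99}{100} × \frac{1}{400} + \frac{3}{100} × \frac{399}{400}
     = \frac{81}{2500}
P(D|+) = P(+|D)P(D)/P(+) = \frac{11}{144}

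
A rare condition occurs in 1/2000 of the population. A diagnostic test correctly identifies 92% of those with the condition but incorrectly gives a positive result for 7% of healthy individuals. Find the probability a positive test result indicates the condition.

Let D = the rare event, + = positive/flagged.
P(D) = 1/2000
P(+|D) = 92/100 = 23/25
P(+|D') = 7/100
P(+) = P(+|D)P(D) + P(+|D')P(D')
     = \frac{23}{25} × \frac{1}{2000} + \frac{7}{100} × \frac{1999}{2000}
     = \frac{2817}{40000}
P(D|+) = P(+|D)P(D)/P(+) = \frac{92}{14085}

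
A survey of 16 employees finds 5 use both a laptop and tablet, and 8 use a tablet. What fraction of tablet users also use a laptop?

P(A ∩ B) = 5/16
P(B) = 8/16 = 1/2
P(A|B) = P(A ∩ B) / P(B) = (5/16) / (1/2) = 5/8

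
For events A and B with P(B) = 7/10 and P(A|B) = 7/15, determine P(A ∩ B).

By definition, P(A|B) = P(A ∩ B) / P(B)
So P(A ∩ B) = P(A|B) × P(B)
= 7/15 × 7/10
= 49/150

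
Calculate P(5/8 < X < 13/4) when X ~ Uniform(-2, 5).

P(5/8 < X < 13/4) = ∫_{5/8}^{13/4} f(x) dx
where f(x) = \frac{1}{7}
= \frac{3}{8}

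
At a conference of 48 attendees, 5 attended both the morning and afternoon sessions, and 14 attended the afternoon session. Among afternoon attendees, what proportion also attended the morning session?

P(A ∩ B) = 5/48
P(B) = 14/48 = 7/24
P(A|B) = P(A ∩ B) / P(B) = (5/48) / (7/24) = 5/14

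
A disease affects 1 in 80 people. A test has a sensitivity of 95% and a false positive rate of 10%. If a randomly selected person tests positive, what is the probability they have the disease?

Let D = the rare event, + = positive/flagged.
P(D) = 1/80
P(+|D) = 95/100 = 19/20
P(+|D') = 10/100 = 1/10
P(+) = P(+|D)P(D) + P(+|D')P(D')
     = \frac{19}{20} × \frac{1}{80} + \frac{1}{10} × \frac{79}{80}
     = \frac{177}{1600}
P(D|+) = P(+|D)P(D)/P(+) = \frac{19}{177}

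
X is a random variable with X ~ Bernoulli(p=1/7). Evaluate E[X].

For X ~ Bernoulli(p=1/7), the expected value is:
E[X] = \frac{1}{7}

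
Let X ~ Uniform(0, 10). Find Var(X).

For X ~ Uniform(0, 10):
Var(X) = \frac{25}{3}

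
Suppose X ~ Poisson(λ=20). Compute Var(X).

For X ~ Poisson(λ=20):
Var(X) = 20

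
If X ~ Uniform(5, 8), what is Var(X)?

For X ~ Uniform(5, 8):
Var(X) = \frac{3}{4}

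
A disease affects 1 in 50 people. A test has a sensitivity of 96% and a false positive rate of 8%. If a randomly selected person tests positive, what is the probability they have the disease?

Let D = the rare event, + = positive/flagged.
P(D) = 1/50
P(+|D) = 96/100 = 24/25
P(+|D') = 8/100 = 2/25
P(+) = P(+|D)P(D) + P(+|D')P(D')
     = \frac{24}{25} × \frac{1}{50} + \frac{2}{25} × \frac{49}{50}
     = \frac{61}{625}
P(D|+) = P(+|D)P(D)/P(+) = \frac{12}{61}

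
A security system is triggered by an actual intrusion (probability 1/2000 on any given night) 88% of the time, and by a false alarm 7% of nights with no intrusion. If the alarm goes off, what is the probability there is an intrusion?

Let D = the rare event, + = positive/flagged.
P(D) = 1/2000
P(+|D) = 88/100 = 22/25
P(+|D') = 7/100
P(+) = P(+|D)P(D) + P(+|D')P(D')
     = \frac{22}{25} × \frac{1}{2000} + \frac{7}{100} × \frac{1999}{2000}
     = \frac{14081}{200000}
P(D|+) = P(+|D)P(D)/P(+) = \frac{88}{14081}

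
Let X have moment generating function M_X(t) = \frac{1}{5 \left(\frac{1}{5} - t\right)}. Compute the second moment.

To find E[X^2], compute M^(2)(0):
M^(1)(t) = \frac{1}{5 \left(\frac{1}{5} - t\right)^{2}}
M^(2)(t) = \frac{2}{5 \left(\frac{1}{5} - t\right)^{3}}
M^(2)(0) = 50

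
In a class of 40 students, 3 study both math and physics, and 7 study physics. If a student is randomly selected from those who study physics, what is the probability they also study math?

P(A ∩ B) = 3/40
P(B) = 7/40
P(A|B) = P(A ∩ B) / P(B) = (3/40) / (7/40) = 3/7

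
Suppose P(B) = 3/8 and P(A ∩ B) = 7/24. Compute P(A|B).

P(A|B) = P(A ∩ B) / P(B)
= (7/24) / (3/8)
= 7/9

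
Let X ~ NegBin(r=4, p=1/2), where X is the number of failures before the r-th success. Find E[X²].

Using the identity E[X²] = Var(X) + (E[X])²:
E[X] = 4
Var(X) = 8
E[X²] = 8 + (4)²
= 24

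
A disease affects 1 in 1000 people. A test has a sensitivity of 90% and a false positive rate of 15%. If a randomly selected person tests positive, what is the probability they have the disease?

Let D = the rare event, + = positive/flagged.
P(D) = 1/1000
P(+|D) = 90/100 = 9/10
P(+|D') = 15/100 = 3/20
P(+) = P(+|D)P(D) + P(+|D')P(D')
     = \frac{9}{10} × \frac{1}{1000} + \frac{3}{20} × \frac{999}{1000}
     = \frac{603}{4000}
P(D|+) = P(+|D)P(D)/P(+) = \frac{2}{335}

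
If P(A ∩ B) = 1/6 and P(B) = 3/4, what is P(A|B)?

P(A|B) = P(A ∩ B) / P(B)
= (1/6) / (3/4)
= 2/9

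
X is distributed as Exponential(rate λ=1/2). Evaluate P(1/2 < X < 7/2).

P(1/2 < X < 7/2) = ∫_{1/2}^{7/2} f(x) dx
where f(x) = \frac{e^{- \frac{x}{2}}}{2}
= - \frac{1 - e^{\frac{3}{2}}}{e^{\frac{7}{4}}}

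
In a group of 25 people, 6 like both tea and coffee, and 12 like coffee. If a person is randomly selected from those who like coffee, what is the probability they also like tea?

P(A ∩ B) = 6/25
P(B) = 12/25
P(A|B) = P(A ∩ B) / P(B) = (6/25) / (12/25) = 1/2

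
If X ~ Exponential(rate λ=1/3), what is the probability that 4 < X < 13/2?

P(4 < X < 13/2) = ∫_{4}^{13/2} f(x) dx
where f(x) = \frac{e^{- \frac{x}{3}}}{3}
= - \frac{1}{e^{\frac{13}{6}}} + e^{- \frac{4}{3}}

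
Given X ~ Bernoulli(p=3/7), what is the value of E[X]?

For X ~ Bernoulli(p=3/7), the expected value is:
E[X] = \frac{3}{7}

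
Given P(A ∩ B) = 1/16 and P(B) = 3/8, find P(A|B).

P(A|B) = P(A ∩ B) / P(B)
= (1/16) / (3/8)
= 1/6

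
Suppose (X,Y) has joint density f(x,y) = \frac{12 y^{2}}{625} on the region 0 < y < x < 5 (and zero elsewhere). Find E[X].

f_X(x) = ∫_0^x \frac{12 y^{2}}{625} dy = \frac{4 x^{3}}{625}
E[X] = ∫_0^5 x × (\frac{4 x^{3}}{625}) dx = 4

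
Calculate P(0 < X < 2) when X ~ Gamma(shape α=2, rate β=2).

P(0 < X < 2) = ∫_{0}^{2} f(x) dx
where f(x) = 4 x e^{- 2 x}
= 1 - \frac{5}{e^{4}}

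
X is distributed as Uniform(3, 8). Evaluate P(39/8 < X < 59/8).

P(39/8 < X < 59/8) = ∫_{39/8}^{59/8} f(x) dx
where f(x) = \frac{1}{5}
= \frac{1}{2}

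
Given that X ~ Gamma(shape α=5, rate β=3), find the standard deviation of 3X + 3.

For X ~ Gamma(shape α=5, rate β=3):
Var(X) = \frac{5}{9}
SD(X) = √(Var(X)) = √(\frac{5}{9}) = \frac{\sqrt{5}}{3}
SD(3X + 3) = |3| × SD(X) = 3 × \frac{\sqrt{5}}{3} = \sqrt{5}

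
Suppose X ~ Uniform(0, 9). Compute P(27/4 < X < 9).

P(27/4 < X < 9) = ∫_{27/4}^{9} f(x) dx
where f(x) = \frac{1}{9}
= \frac{1}{4}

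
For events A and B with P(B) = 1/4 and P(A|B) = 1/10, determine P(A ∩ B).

By definition, P(A|B) = P(A ∩ B) / P(B)
So P(A ∩ B) = P(A|B) × P(B)
= 1/10 × 1/4
= 1/40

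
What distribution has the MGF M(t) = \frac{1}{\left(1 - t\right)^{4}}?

The MGF M(t) = \frac{1}{\left(1 - t\right)^{4}} is the standard form for the Gamma distribution.
Comparing with the known MGF formula identifies: Gamma(shape α=4, rate β=1)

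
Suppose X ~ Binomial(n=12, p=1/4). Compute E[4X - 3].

For X ~ Binomial(n=12, p=1/4):
E[X] = 3
E[4X - 3] = 4 × E[X] - 3 = 9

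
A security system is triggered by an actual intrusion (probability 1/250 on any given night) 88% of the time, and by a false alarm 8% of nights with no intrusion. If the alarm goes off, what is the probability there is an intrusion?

Let D = the rare event, + = positive/flagged.
P(D) = 1/250
P(+|D) = 88/100 = 22/25
P(+|D') = 8/100 = 2/25
P(+) = P(+|D)P(D) + P(+|D')P(D')
     = \frac{22}{25} × \frac{1}{250} + \frac{2}{25} × \frac{249}{250}
     = \frac{52}{625}
P(D|+) = P(+|D)P(D)/P(+) = \frac{11}{260}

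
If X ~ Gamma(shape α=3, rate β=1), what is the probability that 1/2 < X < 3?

P(1/2 < X < 3) = ∫_{1/2}^{3} f(x) dx
where f(x) = \frac{x^{2} e^{- x}}{2}
= - \frac{17}{2 e^{3}} + \frac{13}{8 e^{\frac{1}{2}}}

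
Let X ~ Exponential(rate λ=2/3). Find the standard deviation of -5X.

For X ~ Exponential(rate λ=2/3):
Var(X) = \frac{9}{4}
SD(X) = √(Var(X)) = √(\frac{9}{4}) = \frac{3}{2}
SD(-5X) = |-5| × SD(X) = 5 × \frac{3}{2} = \frac{15}{2}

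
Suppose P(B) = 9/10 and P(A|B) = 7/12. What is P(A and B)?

By definition, P(A|B) = P(A ∩ B) / P(B)
So P(A ∩ B) = P(A|B) × P(B)
= 7/12 × 9/10
= 21/40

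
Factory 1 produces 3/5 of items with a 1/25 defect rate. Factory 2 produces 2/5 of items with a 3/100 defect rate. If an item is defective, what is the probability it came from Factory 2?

Using Bayes' theorem:
P(F1) = 3/5, P(D|F1) = 1/25
P(F2) = 2/5, P(D|F2) = 3/100
P(D) = P(D|F1)P(F1) + P(D|F2)P(F2)
     = \frac{9}{250}
P(F2|D) = P(D|F2)P(F2) / P(D)
= \frac{1}{3}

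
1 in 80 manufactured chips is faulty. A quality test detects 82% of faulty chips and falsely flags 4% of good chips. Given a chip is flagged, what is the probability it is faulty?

Let D = the rare event, + = positive/flagged.
P(D) = 1/80
P(+|D) = 82/100 = 41/50
P(+|D') = 4/100 = 1/25
P(+) = P(+|D)P(D) + P(+|D')P(D')
     = \frac{41}{50} × \frac{1}{80} + \frac{1}{25} × \frac{79}{80}
     = \frac{199}{4000}
P(D|+) = P(+|D)P(D)/P(+) = \frac{41}{199}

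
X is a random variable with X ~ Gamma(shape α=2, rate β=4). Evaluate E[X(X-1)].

E[X(X-1)] = E[X² - X] = E[X²] - E[X]
E[X] = \frac{1}{2}
E[X²] = Var(X) + (E[X])² = \frac{1}{8} + (\frac{1}{2})² = \frac{3}{8}
E[X(X-1)] = \frac{3}{8} - \frac{1}{2} = - \frac{1}{8}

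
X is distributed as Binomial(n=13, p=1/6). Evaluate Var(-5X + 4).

For X ~ Binomial(n=13, p=1/6):
Var(X) = \frac{65}{36}
Var(-5X + 4) = (-5)² × Var(X) = 25 × \frac{65}{36} = \frac{1625}{36}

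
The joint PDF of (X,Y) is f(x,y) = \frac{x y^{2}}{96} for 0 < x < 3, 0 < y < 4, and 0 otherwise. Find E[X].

f_X(x) = ∫_0^4 \frac{x y^{2}}{96} dy = \frac{2 x}{9}
E[X] = ∫_0^3 x × (\frac{2 x}{9}) dx = 2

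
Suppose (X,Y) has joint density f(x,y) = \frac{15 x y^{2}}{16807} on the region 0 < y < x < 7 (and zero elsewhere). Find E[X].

f_X(x) = ∫_0^x \frac{15 x y^{2}}{16807} dy = \frac{5 x^{4}}{16807}
E[X] = ∫_0^7 x × (\frac{5 x^{4}}{16807}) dx = \frac{35}{6}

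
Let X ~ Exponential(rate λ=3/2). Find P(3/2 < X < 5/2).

P(3/2 < X < 5/2) = ∫_{3/2}^{5/2} f(x) dx
where f(x) = \frac{3 e^{- \frac{3 x}{2}}}{2}
= - \frac{1 - e^{\frac{3}{2}}}{e^{\frac{15}{4}}}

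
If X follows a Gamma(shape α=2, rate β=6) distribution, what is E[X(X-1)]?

E[X(X-1)] = E[X² - X] = E[X²] - E[X]
E[X] = \frac{1}{3}
E[X²] = Var(X) + (E[X])² = \frac{1}{18} + (\frac{1}{3})² = \frac{1}{6}
E[X(X-1)] = \frac{1}{6} - \frac{1}{3} = - \frac{1}{6}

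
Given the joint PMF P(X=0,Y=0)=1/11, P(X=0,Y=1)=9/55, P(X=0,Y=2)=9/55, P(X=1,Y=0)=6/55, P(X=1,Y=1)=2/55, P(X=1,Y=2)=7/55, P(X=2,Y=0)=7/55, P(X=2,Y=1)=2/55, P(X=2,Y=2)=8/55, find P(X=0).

P(X=0) = P(X=0,Y=0) + P(X=0,Y=1) + P(X=0,Y=2)
= 1/11 + 9/55 + 9/55
= 23/55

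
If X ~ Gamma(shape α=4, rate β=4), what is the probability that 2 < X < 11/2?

P(2 < X < 11/2) = ∫_{2}^{11/2} f(x) dx
where f(x) = \frac{128 x^{3} e^{- 4 x}}{3}
= \frac{-6119 + 379 e^{14}}{3 e^{22}}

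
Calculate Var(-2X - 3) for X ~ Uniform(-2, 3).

For X ~ Uniform(-2, 3):
Var(X) = \frac{25}{12}
Var(-2X - 3) = (-2)² × Var(X) = 4 × \frac{25}{12} = \frac{25}{3}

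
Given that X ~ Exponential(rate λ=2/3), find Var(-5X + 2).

For X ~ Exponential(rate λ=2/3):
Var(X) = \frac{9}{4}
Var(-5X + 2) = (-5)² × Var(X) = 25 × \frac{9}{4} = \frac{225}{4}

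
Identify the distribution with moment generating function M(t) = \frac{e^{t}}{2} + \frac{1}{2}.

The MGF M(t) = \frac{e^{t}}{2} + \frac{1}{2} is the standard form for the Bernoulli distribution.
Comparing with the known MGF formula identifies: Bernoulli(p=1/2)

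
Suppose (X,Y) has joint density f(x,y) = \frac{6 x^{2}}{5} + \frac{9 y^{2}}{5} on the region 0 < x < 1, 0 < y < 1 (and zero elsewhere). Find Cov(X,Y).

E[XY] = ∫∫ xy × f(x,y) dx dy = \frac{3}{8}
E[X] = \frac{3}{5}
E[Y] = \frac{13}{20}
Cov(X,Y) = E[XY] - E[X]E[Y] = - \frac{3}{200}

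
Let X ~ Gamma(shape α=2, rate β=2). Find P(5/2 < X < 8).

P(5/2 < X < 8) = ∫_{5/2}^{8} f(x) dx
where f(x) = 4 x e^{- 2 x}
= \frac{-17 + 6 e^{11}}{e^{16}}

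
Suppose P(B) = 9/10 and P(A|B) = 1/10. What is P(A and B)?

By definition, P(A|B) = P(A ∩ B) / P(B)
So P(A ∩ B) = P(A|B) × P(B)
= 1/10 × 9/10
= 9/100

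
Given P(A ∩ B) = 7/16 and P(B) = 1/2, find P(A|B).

P(A|B) = P(A ∩ B) / P(B)
= (7/16) / (1/2)
= 7/8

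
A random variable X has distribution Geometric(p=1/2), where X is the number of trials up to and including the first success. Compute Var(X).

For X ~ Geometric(p=1/2), where X is the number of trials up to and including the first success:
Var(X) = 2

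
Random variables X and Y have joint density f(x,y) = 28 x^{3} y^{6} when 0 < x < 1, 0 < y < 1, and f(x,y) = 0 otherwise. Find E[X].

E[X] = ∫_0^1 ∫_0^1 x × f(x,y) dy dx
= ∫_0^1 ∫_0^1 x × (28 x^{3} y^{6}) dy dx
= \frac{4}{5}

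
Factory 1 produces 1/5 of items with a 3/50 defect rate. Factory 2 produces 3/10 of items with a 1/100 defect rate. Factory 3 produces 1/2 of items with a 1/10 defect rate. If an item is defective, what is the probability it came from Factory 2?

Using Bayes' theorem:
P(F1) = 1/5, P(D|F1) = 3/50
P(F2) = 3/10, P(D|F2) = 1/100
P(F3) = 1/2, P(D|F3) = 1/10
P(D) = P(D|F1)P(F1) + P(D|F2)P(F2) + P(D|F3)P(F3)
     = \frac{13}{200}
P(F2|D) = P(D|F2)P(F2) / P(D)
= \frac{3}{65}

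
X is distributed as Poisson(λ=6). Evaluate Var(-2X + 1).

For X ~ Poisson(λ=6):
Var(X) = 6
Var(-2X + 1) = (-2)² × Var(X) = 4 × 6 = 24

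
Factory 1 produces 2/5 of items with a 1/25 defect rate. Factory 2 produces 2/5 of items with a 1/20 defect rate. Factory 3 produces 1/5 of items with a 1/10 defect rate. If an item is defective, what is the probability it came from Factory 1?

Using Bayes' theorem:
P(F1) = 2/5, P(D|F1) = 1/25
P(F2) = 2/5, P(D|F2) = 1/20
P(F3) = 1/5, P(D|F3) = 1/10
P(D) = P(D|F1)P(F1) + P(D|F2)P(F2) + P(D|F3)P(F3)
     = \frac{7}{125}
P(F1|D) = P(D|F1)P(F1) / P(D)
= \frac{2}{7}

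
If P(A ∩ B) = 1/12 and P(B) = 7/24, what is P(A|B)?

P(A|B) = P(A ∩ B) / P(B)
= (1/12) / (7/24)
= 2/7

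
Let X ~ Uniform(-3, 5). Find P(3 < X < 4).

P(3 < X < 4) = ∫_{3}^{4} f(x) dx
where f(x) = \frac{1}{8}
= \frac{1}{8}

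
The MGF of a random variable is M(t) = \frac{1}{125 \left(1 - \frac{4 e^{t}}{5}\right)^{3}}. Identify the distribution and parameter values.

The MGF M(t) = \frac{1}{125 \left(1 - \frac{4 e^{t}}{5}\right)^{3}} is the standard form for the NegativeBinomial distribution.
Comparing with the known MGF formula identifies: NegBin(r=3, p=1/5), X = failures before r-th success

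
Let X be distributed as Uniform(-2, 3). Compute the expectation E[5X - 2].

For X ~ Uniform(-2, 3):
E[X] = \frac{1}{2}
E[5X - 2] = 5 × E[X] - 2 = \frac{1}{2}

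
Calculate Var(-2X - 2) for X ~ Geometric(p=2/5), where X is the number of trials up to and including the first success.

For X ~ Geometric(p=2/5), where X is the number of trials up to and including the first success:
Var(X) = \frac{15}{4}
Var(-2X - 2) = (-2)² × Var(X) = 4 × \frac{15}{4} = 15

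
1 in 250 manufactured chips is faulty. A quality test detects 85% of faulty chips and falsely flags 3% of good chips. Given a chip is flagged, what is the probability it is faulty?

Let D = the rare event, + = positive/flagged.
P(D) = 1/250
P(+|D) = 85/100 = 17/20
P(+|D') = 3/100
P(+) = P(+|D)P(D) + P(+|D')P(D')
     = \frac{17}{20} × \frac{1}{250} + \frac{3}{100} × \frac{249}{250}
     = \frac{104}{3125}
P(D|+) = P(+|D)P(D)/P(+) = \frac{85}{832}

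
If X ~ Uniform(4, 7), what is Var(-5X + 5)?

For X ~ Uniform(4, 7):
Var(X) = \frac{3}{4}
Var(-5X + 5) = (-5)² × Var(X) = 25 × \frac{3}{4} = \frac{75}{4}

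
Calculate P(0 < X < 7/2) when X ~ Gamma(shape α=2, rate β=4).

P(0 < X < 7/2) = ∫_{0}^{7/2} f(x) dx
where f(x) = 16 x e^{- 4 x}
= 1 - \frac{15}{e^{14}}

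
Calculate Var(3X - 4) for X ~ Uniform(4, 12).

For X ~ Uniform(4, 12):
Var(X) = \frac{16}{3}
Var(3X - 4) = (3)² × Var(X) = 9 × \frac{16}{3} = 48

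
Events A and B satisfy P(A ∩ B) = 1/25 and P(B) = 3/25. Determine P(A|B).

P(A|B) = P(A ∩ B) / P(B)
= (1/25) / (3/25)
= 1/3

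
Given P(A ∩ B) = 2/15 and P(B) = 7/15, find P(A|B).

P(A|B) = P(A ∩ B) / P(B)
= (2/15) / (7/15)
= 2/7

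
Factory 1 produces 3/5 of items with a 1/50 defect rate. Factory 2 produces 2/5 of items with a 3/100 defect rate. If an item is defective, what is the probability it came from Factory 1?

Using Bayes' theorem:
P(F1) = 3/5, P(D|F1) = 1/50
P(F2) = 2/5, P(D|F2) = 3/100
P(D) = P(D|F1)P(F1) + P(D|F2)P(F2)
     = \frac{3}{125}
P(F1|D) = P(D|F1)P(F1) / P(D)
= \frac{1}{2}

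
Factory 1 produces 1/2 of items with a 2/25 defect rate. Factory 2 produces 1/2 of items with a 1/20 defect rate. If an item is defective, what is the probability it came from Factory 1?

Using Bayes' theorem:
P(F1) = 1/2, P(D|F1) = 2/25
P(F2) = 1/2, P(D|F2) = 1/20
P(D) = P(D|F1)P(F1) + P(D|F2)P(F2)
     = \frac{13}{200}
P(F1|D) = P(D|F1)P(F1) / P(D)
= \frac{8}{13}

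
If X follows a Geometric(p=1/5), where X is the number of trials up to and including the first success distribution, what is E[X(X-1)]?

E[X(X-1)] = E[X² - X] = E[X²] - E[X]
E[X] = 5
E[X²] = Var(X) + (E[X])² = 20 + (5)² = 45
E[X(X-1)] = 45 - 5 = 40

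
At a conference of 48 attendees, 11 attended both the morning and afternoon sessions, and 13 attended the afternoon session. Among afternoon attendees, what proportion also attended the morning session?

P(A ∩ B) = 11/48
P(B) = 13/48
P(A|B) = P(A ∩ B) / P(B) = (11/48) / (13/48) = 11/13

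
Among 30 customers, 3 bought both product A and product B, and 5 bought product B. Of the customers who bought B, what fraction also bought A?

P(A ∩ B) = 3/30 = 1/10
P(B) = 5/30 = 1/6
P(A|B) = P(A ∩ B) / P(B) = (1/10) / (1/6) = 3/5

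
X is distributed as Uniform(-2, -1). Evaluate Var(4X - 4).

For X ~ Uniform(-2, -1):
Var(X) = \frac{1}{12}
Var(4X - 4) = (4)² × Var(X) = 16 × \frac{1}{12} = \frac{4}{3}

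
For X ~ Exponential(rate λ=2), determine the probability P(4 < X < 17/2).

P(4 < X < 17/2) = ∫_{4}^{17/2} f(x) dx
where f(x) = 2 e^{- 2 x}
= - \frac{1 - e^{9}}{e^{17}}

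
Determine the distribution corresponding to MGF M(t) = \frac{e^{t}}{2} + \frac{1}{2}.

The MGF M(t) = \frac{e^{t}}{2} + \frac{1}{2} is the standard form for the Bernoulli distribution.
Comparing with the known MGF formula identifies: Bernoulli(p=1/2)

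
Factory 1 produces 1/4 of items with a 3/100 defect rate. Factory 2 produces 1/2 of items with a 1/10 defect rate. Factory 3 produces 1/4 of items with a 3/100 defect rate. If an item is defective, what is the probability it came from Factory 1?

Using Bayes' theorem:
P(F1) = 1/4, P(D|F1) = 3/100
P(F2) = 1/2, P(D|F2) = 1/10
P(F3) = 1/4, P(D|F3) = 3/100
P(D) = P(D|F1)P(F1) + P(D|F2)P(F2) + P(D|F3)P(F3)
     = \frac{13}{200}
P(F1|D) = P(D|F1)P(F1) / P(D)
= \frac{3}{26}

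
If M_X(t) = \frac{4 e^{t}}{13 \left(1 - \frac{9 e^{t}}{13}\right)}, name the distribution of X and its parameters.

The MGF M(t) = \frac{4 e^{t}}{13 \left(1 - \frac{9 e^{t}}{13}\right)} is the standard form for the Geometric distribution.
Comparing with the known MGF formula identifies: Geometric(p=4/13), X = trial number of first success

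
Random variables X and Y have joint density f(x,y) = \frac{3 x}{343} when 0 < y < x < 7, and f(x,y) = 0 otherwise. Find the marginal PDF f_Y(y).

f_Y(y) = ∫_y^7 \frac{3 x}{343} dx = \frac{3}{14} - \frac{3 y^{2}}{686}
for 0 < y < 7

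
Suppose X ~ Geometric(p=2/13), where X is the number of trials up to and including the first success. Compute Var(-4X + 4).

For X ~ Geometric(p=2/13), where X is the number of trials up to and including the first success:
Var(X) = \frac{143}{4}
Var(-4X + 4) = (-4)² × Var(X) = 16 × \frac{143}{4} = 572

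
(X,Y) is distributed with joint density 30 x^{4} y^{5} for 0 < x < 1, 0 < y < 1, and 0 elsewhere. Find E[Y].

E[Y] = ∫_0^1 ∫_0^1 y × f(x,y) dx dy
= \frac{6}{7}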